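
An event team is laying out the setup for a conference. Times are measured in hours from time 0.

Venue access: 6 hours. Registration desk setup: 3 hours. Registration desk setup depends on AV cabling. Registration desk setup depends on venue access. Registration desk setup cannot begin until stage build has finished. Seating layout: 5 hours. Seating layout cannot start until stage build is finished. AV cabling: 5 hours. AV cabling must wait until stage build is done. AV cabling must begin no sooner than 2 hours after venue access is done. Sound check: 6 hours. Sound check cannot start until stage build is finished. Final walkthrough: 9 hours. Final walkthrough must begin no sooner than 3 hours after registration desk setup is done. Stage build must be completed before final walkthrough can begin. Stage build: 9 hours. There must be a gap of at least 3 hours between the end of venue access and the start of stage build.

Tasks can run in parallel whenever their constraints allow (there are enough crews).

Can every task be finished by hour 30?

No

Nothing blocks venue access, so it runs from hour 0 to hour 6.
Stage build waits on venue access (finishes hour 6, plus 3-hour gap → hour 9), so it starts at hour 9 and finishes at 9 + 9 = hour 18.
After stage build (finishes hour 18), sound check can start at hour 18 and finishes at hour 24.
After stage build (finishes hour 18), seating layout can start at hour 18 and finishes at hour 23.
For AV cabling: stage build (finishes hour 18); venue access (finishes hour 6, plus 2-hour gap → hour 8). Taking the maximum gives a start of hour 18, and it finishes at 18 + 5 = hour 23.
Registration desk setup needs all of AV cabling (finishes hour 23); venue access (finishes hour 6); stage build (finishes hour 18). That puts its earliest start at hour 23; it finishes at 23 + 3 = hour 26.
Final walkthrough has to wait for registration desk setup (finishes hour 26, plus 3-hour gap → hour 29); stage build (finishes hour 18). The latest of these is hour 29, so final walkthrough runs hour 29 to 29 + 9 = hour 38.
The earliest everything can be done is hour 38, which is after the deadline of 30, so it is not possible.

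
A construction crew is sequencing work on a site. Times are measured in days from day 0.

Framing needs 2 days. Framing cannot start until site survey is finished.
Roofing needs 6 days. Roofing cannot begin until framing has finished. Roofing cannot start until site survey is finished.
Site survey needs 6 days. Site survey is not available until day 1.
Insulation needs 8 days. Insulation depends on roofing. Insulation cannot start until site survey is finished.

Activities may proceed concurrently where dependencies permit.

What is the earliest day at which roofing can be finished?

After its own release at day 1, site survey can start at day 1 and finishes at day 7.
Framing cannot begin until site survey (finishes day 7). It runs from day 7 to 7 + 2 = day 9.
Roofing needs all of framing (finishes day 9); site survey (finishes day 7). That puts its earliest start at day 9; it finishes at 9 + 6 = day 15.

15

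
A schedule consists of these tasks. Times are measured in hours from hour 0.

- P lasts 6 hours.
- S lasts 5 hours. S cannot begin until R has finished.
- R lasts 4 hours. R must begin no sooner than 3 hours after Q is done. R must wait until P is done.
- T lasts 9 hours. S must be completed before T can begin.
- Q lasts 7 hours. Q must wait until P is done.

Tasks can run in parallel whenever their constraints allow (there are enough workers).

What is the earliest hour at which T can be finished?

P can start immediately at hour 0; it finishes at hour 6.
Q waits on P (finishes hour 6), so it starts at hour 6 and finishes at 6 + 7 = hour 13.
R needs all of Q (finishes hour 13, plus 3-hour gap → hour 16); P (finishes hour 6). That puts its earliest start at hour 16; it finishes at 16 + 4 = hour 20.
S cannot begin until R (finishes hour 20). It runs from hour 20 to 20 + 5 = hour 25.
After S (finishes hour 25), T can start at hour 25 and finishes at hour 34.

34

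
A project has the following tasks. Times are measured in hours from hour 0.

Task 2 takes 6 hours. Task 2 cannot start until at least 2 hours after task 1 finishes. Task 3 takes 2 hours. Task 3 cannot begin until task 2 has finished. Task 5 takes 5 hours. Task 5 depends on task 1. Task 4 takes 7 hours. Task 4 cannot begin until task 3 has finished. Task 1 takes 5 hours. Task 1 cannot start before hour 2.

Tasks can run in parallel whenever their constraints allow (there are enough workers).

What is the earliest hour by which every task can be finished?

After its own release at hour 2, task 1 can start at hour 2 and finishes at hour 7.
Task 5 waits on task 1 (finishes hour 7), so it starts at hour 7 and finishes at 7 + 5 = hour 12.
Task 2 cannot begin until task 1 (finishes hour 7, plus 2-hour gap → hour 9). It runs from hour 9 to 9 + 6 = hour 15.
Task 3 cannot begin until task 2 (finishes hour 15). It runs from hour 15 to 15 + 2 = hour 17.
Task 4 cannot begin until task 3 (finishes hour 17). It runs from hour 17 to 17 + 7 = hour 24.
All tasks are finished once the last one completes. Finish times: Task 1 at 7, Task 2 at 15, Task 3 at 17, Task 4 at 24, Task 5 at 12. The latest is hour 24.

24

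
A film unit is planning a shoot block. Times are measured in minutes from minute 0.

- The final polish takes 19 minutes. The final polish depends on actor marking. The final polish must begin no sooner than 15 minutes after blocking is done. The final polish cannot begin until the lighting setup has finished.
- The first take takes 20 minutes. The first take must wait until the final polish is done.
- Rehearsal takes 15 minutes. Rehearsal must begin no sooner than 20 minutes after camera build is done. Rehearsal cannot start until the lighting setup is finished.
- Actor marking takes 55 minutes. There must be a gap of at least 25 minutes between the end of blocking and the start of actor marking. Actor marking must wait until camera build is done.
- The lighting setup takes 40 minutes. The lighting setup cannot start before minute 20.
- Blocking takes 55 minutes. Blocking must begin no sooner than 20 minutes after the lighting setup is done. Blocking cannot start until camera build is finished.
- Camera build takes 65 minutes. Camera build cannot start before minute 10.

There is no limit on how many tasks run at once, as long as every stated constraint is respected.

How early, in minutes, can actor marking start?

160

Camera build waits on its own release at minute 10, so it starts at minute 10 and finishes at 10 + 65 = minute 75.
The lighting setup waits on its own release at minute 20, so it starts at minute 20 and finishes at 20 + 40 = minute 60.
Blocking needs all of the lighting setup (finishes minute 60, plus 20-minute gap → minute 80); camera build (finishes minute 75). That puts its earliest start at minute 80; it finishes at 80 + 55 = minute 135.
Actor marking waits on blocking (finishes minute 135, plus 25-minute gap → minute 160); camera build (finishes minute 75). The latest of these is minute 160, which is the earliest actor marking can start.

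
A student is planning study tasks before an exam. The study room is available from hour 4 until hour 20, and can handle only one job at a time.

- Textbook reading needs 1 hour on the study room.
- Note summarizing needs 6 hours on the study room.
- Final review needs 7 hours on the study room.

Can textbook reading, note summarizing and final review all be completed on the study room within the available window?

Yes

The study room window is 20 − 4 = 16 hours.
Running back to back, the jobs need 1 + 6 + 7 = 14 hours on the study room.
Since 14 ≤ 16, they fit within the window.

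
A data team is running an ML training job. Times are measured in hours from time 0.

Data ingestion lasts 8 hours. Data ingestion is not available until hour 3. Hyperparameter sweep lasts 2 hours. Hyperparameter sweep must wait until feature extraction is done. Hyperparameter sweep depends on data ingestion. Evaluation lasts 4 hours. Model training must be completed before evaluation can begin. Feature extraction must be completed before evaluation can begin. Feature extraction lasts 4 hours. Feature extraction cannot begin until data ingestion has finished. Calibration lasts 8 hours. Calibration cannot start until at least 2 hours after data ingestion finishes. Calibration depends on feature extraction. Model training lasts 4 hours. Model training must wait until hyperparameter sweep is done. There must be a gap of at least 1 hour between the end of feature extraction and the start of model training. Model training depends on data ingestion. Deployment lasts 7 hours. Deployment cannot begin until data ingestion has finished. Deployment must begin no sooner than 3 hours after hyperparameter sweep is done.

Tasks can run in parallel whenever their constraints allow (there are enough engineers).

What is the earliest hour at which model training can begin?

17

Data ingestion cannot begin until its own release at hour 3. It runs from hour 3 to 3 + 8 = hour 11.
Feature extraction cannot begin until data ingestion (finishes hour 11). It runs from hour 11 to 11 + 4 = hour 15.
Hyperparameter sweep has to wait for feature extraction (finishes hour 15); data ingestion (finishes hour 11). The latest of these is hour 15, so hyperparameter sweep runs hour 15 to 15 + 2 = hour 17.
Model training waits on hyperparameter sweep (finishes hour 17); feature extraction (finishes hour 15, plus 1-hour gap → hour 16); data ingestion (finishes hour 11). The latest of these is hour 17, which is the earliest model training can start.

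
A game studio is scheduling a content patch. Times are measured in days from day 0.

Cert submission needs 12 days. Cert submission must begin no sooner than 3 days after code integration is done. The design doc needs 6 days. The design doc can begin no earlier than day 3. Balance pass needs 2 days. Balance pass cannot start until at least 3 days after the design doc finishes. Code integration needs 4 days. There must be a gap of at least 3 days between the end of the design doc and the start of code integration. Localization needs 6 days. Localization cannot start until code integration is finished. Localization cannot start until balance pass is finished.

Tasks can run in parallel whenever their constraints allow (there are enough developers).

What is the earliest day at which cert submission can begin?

19

After its own release at day 3, the design doc can start at day 3 and finishes at day 9.
Code integration cannot begin until the design doc (finishes day 9, plus 3-day gap → day 12). It runs from day 12 to 12 + 4 = day 16.
Cert submission waits on code integration (finishes day 16, plus 3-day gap → day 19), so the earliest it can start is day 19.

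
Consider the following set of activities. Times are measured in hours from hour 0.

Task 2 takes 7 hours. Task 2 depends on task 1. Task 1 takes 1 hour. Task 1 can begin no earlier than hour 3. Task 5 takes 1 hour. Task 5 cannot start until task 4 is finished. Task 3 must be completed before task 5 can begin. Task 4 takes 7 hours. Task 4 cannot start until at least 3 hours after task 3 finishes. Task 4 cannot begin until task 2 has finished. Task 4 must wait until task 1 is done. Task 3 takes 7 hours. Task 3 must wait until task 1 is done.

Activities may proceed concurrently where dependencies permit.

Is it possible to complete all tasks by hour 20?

Task 1 waits on its own release at hour 3, so it starts at hour 3 and finishes at 3 + 1 = hour 4.
Task 3 cannot begin until task 1 (finishes hour 4). It runs from hour 4 to 4 + 7 = hour 11.
Task 2 waits on task 1 (finishes hour 4), so it starts at hour 4 and finishes at 4 + 7 = hour 11.
For task 4: task 3 (finishes hour 11, plus 3-hour gap → hour 14); task 2 (finishes hour 11); task 1 (finishes hour 4). Taking the maximum gives a start of hour 14, and it finishes at 14 + 7 = hour 21.
For task 5: task 4 (finishes hour 21); task 3 (finishes hour 11). Taking the maximum gives a start of hour 21, and it finishes at 21 + 1 = hour 22.
The earliest everything can be done is hour 22, which is after the deadline of 20, so it is not possible.

No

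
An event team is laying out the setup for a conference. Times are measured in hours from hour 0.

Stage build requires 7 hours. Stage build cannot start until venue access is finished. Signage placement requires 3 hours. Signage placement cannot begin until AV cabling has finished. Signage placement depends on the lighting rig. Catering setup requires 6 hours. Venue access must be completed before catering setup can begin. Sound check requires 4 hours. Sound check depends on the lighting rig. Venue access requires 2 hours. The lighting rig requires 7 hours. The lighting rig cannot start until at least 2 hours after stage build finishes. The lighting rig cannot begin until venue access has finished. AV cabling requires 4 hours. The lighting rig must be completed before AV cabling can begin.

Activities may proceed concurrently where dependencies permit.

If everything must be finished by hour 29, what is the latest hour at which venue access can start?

4

To finish by hour 29, signage placement (duration 3) must start no later than hour 26.
Since signage placement (must start by hour 26) depends on it, AV cabling must finish by hour 26. Backing off its 4-hour duration gives a latest start of hour 22.
Sound check must finish by hour 29; it takes 4 hours, so it must start by 29 − 4 = hour 25.
The lighting rig has several dependents: AV cabling (must start by hour 22); signage placement (must start by hour 26); sound check (must start by hour 25). The earliest of those limits is hour 22, so the lighting rig must start by 22 − 7 = hour 15.
Stage build feeds into the lighting rig (must start by hour 15, minus 2-hour gap → hour 13); so stage build must finish by hour 13 and therefore start by hour 6.
Nothing follows catering setup; the deadline of hour 29 is its only limit. It must start by 29 − 6 = hour 23.
For venue access: stage build (must start by hour 6); the lighting rig (must start by hour 15); catering setup (must start by hour 23). The most restrictive is hour 6; with a 2-hour duration, venue access must start by hour 4.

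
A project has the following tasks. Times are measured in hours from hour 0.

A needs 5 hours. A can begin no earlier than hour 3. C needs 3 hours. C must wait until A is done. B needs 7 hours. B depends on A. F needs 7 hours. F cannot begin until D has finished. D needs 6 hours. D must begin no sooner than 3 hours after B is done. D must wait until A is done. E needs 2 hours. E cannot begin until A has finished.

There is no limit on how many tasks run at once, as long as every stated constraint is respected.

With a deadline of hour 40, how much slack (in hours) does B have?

9

A cannot begin until its own release at hour 3. It runs from hour 3 to 3 + 5 = hour 8.
B waits on A (finishes hour 8), so it starts at hour 8 and finishes at 8 + 7 = hour 15.

Working backward from the deadline:
Nothing follows F; the deadline of hour 40 is its only limit. It must start by 40 − 7 = hour 33.
D has to be done before F (must start by hour 33). That means finishing by hour 33, i.e. starting by 33 − 6 = hour 27.
B must finish before D (must start by hour 27, minus 3-hour gap → hour 24). With a 7-hour duration, B must start by 24 − 7 = hour 17.
So B can start as early as hour 8 and as late as hour 17, giving 17 − 8 = 9 hours of slack.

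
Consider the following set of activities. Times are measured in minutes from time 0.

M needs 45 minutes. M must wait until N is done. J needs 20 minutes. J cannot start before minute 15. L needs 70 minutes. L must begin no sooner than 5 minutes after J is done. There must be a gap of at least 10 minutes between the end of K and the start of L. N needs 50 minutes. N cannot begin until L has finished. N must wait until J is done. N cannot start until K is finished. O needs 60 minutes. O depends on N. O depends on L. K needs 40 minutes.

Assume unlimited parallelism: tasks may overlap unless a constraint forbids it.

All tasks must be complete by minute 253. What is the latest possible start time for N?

To finish by minute 253, M (duration 45) must start no later than minute 208.
O has no dependents, so it just needs to finish by minute 253. Starting by 253 − 60 = minute 193 achieves that.
N feeds M (must start by minute 208); O (must start by minute 193). Taking the minimum, N must finish by minute 193 and start by 193 − 50 = minute 143.

143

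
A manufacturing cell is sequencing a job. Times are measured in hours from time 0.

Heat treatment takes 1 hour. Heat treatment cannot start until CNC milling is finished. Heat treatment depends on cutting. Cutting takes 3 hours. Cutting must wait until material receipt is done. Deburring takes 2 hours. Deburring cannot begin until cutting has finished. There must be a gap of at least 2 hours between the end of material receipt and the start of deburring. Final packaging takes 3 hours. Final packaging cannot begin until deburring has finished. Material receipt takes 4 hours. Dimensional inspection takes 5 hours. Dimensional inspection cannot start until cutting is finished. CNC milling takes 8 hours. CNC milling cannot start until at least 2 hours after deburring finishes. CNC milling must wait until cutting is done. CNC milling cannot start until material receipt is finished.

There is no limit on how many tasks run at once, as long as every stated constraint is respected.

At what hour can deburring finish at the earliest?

9

Material receipt has no prerequisites, so it starts at hour 0 and finishes at hour 4.
Cutting cannot begin until material receipt (finishes hour 4). It runs from hour 4 to 4 + 3 = hour 7.
Deburring needs all of cutting (finishes hour 7); material receipt (finishes hour 4, plus 2-hour gap → hour 6). That puts its earliest start at hour 7; it finishes at 7 + 2 = hour 9.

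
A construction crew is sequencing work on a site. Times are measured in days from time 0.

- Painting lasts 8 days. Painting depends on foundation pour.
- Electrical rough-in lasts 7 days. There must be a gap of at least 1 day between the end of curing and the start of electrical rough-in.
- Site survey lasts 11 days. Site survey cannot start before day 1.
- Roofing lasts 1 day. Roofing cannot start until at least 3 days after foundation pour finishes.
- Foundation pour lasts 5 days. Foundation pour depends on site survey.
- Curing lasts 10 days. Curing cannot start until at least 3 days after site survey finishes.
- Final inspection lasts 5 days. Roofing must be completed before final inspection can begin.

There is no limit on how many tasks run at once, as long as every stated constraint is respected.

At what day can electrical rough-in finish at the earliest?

33

After its own release at day 1, site survey can start at day 1 and finishes at day 12.
Curing cannot begin until site survey (finishes day 12, plus 3-day gap → day 15). It runs from day 15 to 15 + 10 = day 25.
Electrical rough-in cannot begin until curing (finishes day 25, plus 1-day gap → day 26). It runs from day 26 to 26 + 7 = day 33.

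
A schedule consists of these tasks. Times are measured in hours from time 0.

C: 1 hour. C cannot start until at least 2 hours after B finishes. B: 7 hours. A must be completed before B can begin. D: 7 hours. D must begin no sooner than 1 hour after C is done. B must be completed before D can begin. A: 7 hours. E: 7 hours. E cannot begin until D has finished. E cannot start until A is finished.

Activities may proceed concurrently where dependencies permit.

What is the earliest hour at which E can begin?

A has no prerequisites, so it starts at hour 0 and finishes at hour 7.
B waits on A (finishes hour 7), so it starts at hour 7 and finishes at 7 + 7 = hour 14.
C waits on B (finishes hour 14, plus 2-hour gap → hour 16), so it starts at hour 16 and finishes at 16 + 1 = hour 17.
D has to wait for C (finishes hour 17, plus 1-hour gap → hour 18); B (finishes hour 14). The latest of these is hour 18, so D runs hour 18 to 18 + 7 = hour 25.
E waits on D (finishes hour 25); A (finishes hour 7). The latest of these is hour 25, which is the earliest E can start.

25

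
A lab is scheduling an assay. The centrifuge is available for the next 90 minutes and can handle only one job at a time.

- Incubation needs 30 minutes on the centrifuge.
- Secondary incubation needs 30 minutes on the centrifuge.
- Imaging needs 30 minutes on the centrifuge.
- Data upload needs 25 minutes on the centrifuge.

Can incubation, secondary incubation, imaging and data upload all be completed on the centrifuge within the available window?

Running back to back, the jobs need 30 + 30 + 30 + 25 = 115 minutes on the centrifuge.
Since 115 > 90, they cannot all fit.

No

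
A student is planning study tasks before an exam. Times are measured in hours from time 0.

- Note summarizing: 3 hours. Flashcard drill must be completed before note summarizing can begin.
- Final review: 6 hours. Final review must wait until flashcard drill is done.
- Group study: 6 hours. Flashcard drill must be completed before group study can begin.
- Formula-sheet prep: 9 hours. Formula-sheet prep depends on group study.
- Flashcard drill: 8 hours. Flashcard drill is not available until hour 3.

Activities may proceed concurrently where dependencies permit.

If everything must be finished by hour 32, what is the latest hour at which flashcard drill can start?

9

Nothing follows formula-sheet prep; the deadline of hour 32 is its only limit. It must start by 32 − 9 = hour 23.
Since formula-sheet prep (must start by hour 23) depends on it, group study must finish by hour 23. Backing off its 6-hour duration gives a latest start of hour 17.
Note summarizing has no dependents, so it just needs to finish by hour 32. Starting by 32 − 3 = hour 29 achieves that.
Final review must finish by hour 32; it takes 6 hours, so it must start by 32 − 6 = hour 26.
Flashcard drill has several dependents: group study (must start by hour 17); note summarizing (must start by hour 29); final review (must start by hour 26). The earliest of those limits is hour 17, so flashcard drill must start by 17 − 8 = hour 9.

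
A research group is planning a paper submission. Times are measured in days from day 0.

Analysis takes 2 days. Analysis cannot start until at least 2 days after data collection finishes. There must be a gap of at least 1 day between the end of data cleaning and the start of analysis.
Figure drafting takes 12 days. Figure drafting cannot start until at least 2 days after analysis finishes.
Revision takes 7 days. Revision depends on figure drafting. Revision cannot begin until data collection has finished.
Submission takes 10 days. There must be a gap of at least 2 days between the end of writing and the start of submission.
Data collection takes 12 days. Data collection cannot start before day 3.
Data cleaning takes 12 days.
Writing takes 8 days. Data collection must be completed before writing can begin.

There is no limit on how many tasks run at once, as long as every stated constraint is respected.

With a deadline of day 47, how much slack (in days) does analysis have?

7

Nothing blocks data cleaning, so it runs from day 0 to day 12.
Data collection waits on its own release at day 3, so it starts at day 3 and finishes at 3 + 12 = day 15.
For analysis: data collection (finishes day 15, plus 2-day gap → day 17); data cleaning (finishes day 12, plus 1-day gap → day 13). Taking the maximum gives a start of day 17, and it finishes at 17 + 2 = day 19.

Working backward from the deadline:
Revision must finish by day 47; it takes 7 days, so it must start by 47 − 7 = day 40.
Figure drafting feeds into revision (must start by day 40); so figure drafting must finish by day 40 and therefore start by day 28.
Analysis feeds into figure drafting (must start by day 28, minus 2-day gap → day 26); so analysis must finish by day 26 and therefore start by day 24.
So analysis can start as early as day 17 and as late as day 24, giving 24 − 17 = 7 days of slack.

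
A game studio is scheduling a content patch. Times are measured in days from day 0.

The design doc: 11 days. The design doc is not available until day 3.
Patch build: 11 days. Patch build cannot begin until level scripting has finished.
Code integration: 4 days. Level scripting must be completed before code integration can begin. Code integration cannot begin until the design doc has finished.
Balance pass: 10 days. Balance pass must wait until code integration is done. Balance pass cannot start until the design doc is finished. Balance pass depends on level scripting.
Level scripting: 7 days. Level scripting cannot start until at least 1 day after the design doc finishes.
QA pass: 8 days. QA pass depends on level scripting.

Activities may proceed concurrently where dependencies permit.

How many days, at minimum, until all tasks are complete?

After its own release at day 3, the design doc can start at day 3 and finishes at day 14.
Level scripting waits on the design doc (finishes day 14, plus 1-day gap → day 15), so it starts at day 15 and finishes at 15 + 7 = day 22.
After level scripting (finishes day 22), patch build can start at day 22 and finishes at day 33.
QA pass cannot begin until level scripting (finishes day 22). It runs from day 22 to 22 + 8 = day 30.
For code integration: level scripting (finishes day 22); the design doc (finishes day 14). Taking the maximum gives a start of day 22, and it finishes at 22 + 4 = day 26.
Balance pass needs all of code integration (finishes day 26); the design doc (finishes day 14); level scripting (finishes day 22). That puts its earliest start at day 26; it finishes at 26 + 10 = day 36.
All tasks are finished once the last one completes. Finish times: The design doc at 14, Level scripting at 22, Code integration at 26, Balance pass at 36, QA pass at 30, Patch build at 33. The latest is day 36.

36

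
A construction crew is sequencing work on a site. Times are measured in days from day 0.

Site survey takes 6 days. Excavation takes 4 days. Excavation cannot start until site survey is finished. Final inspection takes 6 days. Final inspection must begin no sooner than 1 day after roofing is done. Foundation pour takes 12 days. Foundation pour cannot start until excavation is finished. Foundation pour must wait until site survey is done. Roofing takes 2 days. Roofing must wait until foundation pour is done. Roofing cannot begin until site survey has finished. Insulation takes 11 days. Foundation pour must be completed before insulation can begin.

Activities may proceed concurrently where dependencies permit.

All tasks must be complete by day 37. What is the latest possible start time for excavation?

Nothing follows final inspection; the deadline of day 37 is its only limit. It must start by 37 − 6 = day 31.
Since final inspection (must start by day 31, minus 1-day gap → day 30) depends on it, roofing must finish by day 30. Backing off its 2-day duration gives a latest start of day 28.
Insulation has no dependents, so it just needs to finish by day 37. Starting by 37 − 11 = day 26 achieves that.
For foundation pour: roofing (must start by day 28); insulation (must start by day 26). The most restrictive is day 26; with a 12-day duration, foundation pour must start by day 14.
Excavation has to be done before foundation pour (must start by day 14). That means finishing by day 14, i.e. starting by 14 − 4 = day 10.

10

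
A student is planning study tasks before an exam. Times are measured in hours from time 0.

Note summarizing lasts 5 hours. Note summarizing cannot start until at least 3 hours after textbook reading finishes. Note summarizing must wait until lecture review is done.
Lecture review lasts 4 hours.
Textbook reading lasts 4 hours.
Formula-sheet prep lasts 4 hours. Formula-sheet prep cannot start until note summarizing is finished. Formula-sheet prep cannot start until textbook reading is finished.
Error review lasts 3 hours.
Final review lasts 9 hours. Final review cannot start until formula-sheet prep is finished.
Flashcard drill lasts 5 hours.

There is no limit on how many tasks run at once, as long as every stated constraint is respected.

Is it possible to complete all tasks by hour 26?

Error review has no prerequisites, so it starts at hour 0 and finishes at hour 3.
Flashcard drill can start immediately at hour 0; it finishes at hour 5.
Lecture review can start immediately at hour 0; it finishes at hour 4.
Textbook reading has no prerequisites, so it starts at hour 0 and finishes at hour 4.
Note summarizing needs all of textbook reading (finishes hour 4, plus 3-hour gap → hour 7); lecture review (finishes hour 4). That puts its earliest start at hour 7; it finishes at 7 + 5 = hour 12.
For formula-sheet prep: note summarizing (finishes hour 12); textbook reading (finishes hour 4). Taking the maximum gives a start of hour 12, and it finishes at 12 + 4 = hour 16.
After formula-sheet prep (finishes hour 16), final review can start at hour 16 and finishes at hour 25.
Every task is finished by hour 25, which is no later than the deadline of 26, so the schedule is feasible.

Yes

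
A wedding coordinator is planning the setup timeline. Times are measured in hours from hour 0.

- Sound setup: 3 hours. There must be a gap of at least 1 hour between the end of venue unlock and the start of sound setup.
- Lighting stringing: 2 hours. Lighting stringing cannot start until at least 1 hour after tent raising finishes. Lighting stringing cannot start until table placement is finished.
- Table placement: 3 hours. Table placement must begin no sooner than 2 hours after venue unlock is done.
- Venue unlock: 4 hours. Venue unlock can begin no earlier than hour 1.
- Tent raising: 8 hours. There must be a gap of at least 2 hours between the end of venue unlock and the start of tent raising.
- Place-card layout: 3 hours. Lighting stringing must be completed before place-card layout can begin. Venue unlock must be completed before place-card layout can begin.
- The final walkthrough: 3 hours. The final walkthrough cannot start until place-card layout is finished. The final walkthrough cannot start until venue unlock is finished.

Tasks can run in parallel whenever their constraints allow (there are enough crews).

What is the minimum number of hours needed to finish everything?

Venue unlock cannot begin until its own release at hour 1. It runs from hour 1 to 1 + 4 = hour 5.
Sound setup waits on venue unlock (finishes hour 5, plus 1-hour gap → hour 6), so it starts at hour 6 and finishes at 6 + 3 = hour 9.
After venue unlock (finishes hour 5, plus 2-hour gap → hour 7), table placement can start at hour 7 and finishes at hour 10.
Tent raising cannot begin until venue unlock (finishes hour 5, plus 2-hour gap → hour 7). It runs from hour 7 to 7 + 8 = hour 15.
Lighting stringing cannot start until tent raising (finishes hour 15, plus 1-hour gap → hour 16); table placement (finishes hour 10). The controlling bound is hour 16, so lighting stringing finishes at 16 + 2 = hour 18.
Place-card layout has to wait for lighting stringing (finishes hour 18); venue unlock (finishes hour 5). The latest of these is hour 18, so place-card layout runs hour 18 to 18 + 3 = hour 21.
For the final walkthrough: place-card layout (finishes hour 21); venue unlock (finishes hour 5). Taking the maximum gives a start of hour 21, and it finishes at 21 + 3 = hour 24.
All tasks are finished once the last one completes. Finish times: Venue unlock at 5, Tent raising at 15, Table placement at 10, Lighting stringing at 18, Sound setup at 9, Place-card layout at 21, The final walkthrough at 24. The latest is hour 24.

24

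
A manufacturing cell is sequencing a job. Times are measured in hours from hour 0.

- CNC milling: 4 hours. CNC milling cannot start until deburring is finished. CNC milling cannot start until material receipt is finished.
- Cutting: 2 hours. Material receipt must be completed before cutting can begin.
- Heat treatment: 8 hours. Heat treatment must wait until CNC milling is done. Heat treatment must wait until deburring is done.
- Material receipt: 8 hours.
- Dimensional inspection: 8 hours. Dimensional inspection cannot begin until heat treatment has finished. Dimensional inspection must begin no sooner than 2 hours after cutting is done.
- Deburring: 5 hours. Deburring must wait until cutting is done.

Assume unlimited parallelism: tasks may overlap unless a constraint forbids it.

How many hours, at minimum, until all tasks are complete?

Material receipt can start immediately at hour 0; it finishes at hour 8.
Cutting waits on material receipt (finishes hour 8), so it starts at hour 8 and finishes at 8 + 2 = hour 10.
After cutting (finishes hour 10), deburring can start at hour 10 and finishes at hour 15.
CNC milling cannot start until deburring (finishes hour 15); material receipt (finishes hour 8). The controlling bound is hour 15, so CNC milling finishes at 15 + 4 = hour 19.
Heat treatment has to wait for CNC milling (finishes hour 19); deburring (finishes hour 15). The latest of these is hour 19, so heat treatment runs hour 19 to 19 + 8 = hour 27.
Dimensional inspection needs all of heat treatment (finishes hour 27); cutting (finishes hour 10, plus 2-hour gap → hour 12). That puts its earliest start at hour 27; it finishes at 27 + 8 = hour 35.
All tasks are finished once the last one completes. Finish times: Material receipt at 8, Cutting at 10, Deburring at 15, CNC milling at 19, Heat treatment at 27, Dimensional inspection at 35. The latest is hour 35.

35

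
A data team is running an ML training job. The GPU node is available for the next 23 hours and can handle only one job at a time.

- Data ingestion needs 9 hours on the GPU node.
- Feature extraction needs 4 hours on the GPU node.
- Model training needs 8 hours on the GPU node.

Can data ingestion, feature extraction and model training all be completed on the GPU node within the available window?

Yes

Running back to back, the jobs need 9 + 4 + 8 = 21 hours on the GPU node.
Since 21 ≤ 23, they fit within the window.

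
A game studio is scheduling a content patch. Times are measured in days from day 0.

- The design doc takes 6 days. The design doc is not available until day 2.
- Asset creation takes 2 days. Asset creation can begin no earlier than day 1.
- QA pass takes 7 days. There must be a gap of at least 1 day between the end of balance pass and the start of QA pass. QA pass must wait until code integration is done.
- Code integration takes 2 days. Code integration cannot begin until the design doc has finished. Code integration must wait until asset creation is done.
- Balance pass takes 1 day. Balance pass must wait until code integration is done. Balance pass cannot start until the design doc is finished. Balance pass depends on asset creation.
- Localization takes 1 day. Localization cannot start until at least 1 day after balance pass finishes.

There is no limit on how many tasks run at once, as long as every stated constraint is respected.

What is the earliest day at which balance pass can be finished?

Asset creation waits on its own release at day 1, so it starts at day 1 and finishes at 1 + 2 = day 3.
The design doc waits on its own release at day 2, so it starts at day 2 and finishes at 2 + 6 = day 8.
Code integration needs all of the design doc (finishes day 8); asset creation (finishes day 3). That puts its earliest start at day 8; it finishes at 8 + 2 = day 10.
For balance pass: code integration (finishes day 10); the design doc (finishes day 8); asset creation (finishes day 3). Taking the maximum gives a start of day 10, and it finishes at 10 + 1 = day 11.

11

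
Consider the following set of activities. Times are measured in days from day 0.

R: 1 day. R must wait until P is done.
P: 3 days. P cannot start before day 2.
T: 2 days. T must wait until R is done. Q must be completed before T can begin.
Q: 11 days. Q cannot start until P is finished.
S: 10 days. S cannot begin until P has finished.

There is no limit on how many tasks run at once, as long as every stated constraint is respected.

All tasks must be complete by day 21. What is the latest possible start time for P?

T must finish by day 21; it takes 2 days, so it must start by 21 − 2 = day 19.
Q has to be done before T (must start by day 19). That means finishing by day 19, i.e. starting by 19 − 11 = day 8.
R must finish before T (must start by day 19). With a 1-day duration, R must start by 19 − 1 = day 18.
To finish by day 21, S (duration 10) must start no later than day 11.
P feeds Q (must start by day 8); R (must start by day 18); S (must start by day 11). Taking the minimum, P must finish by day 8 and start by 8 − 3 = day 5.

5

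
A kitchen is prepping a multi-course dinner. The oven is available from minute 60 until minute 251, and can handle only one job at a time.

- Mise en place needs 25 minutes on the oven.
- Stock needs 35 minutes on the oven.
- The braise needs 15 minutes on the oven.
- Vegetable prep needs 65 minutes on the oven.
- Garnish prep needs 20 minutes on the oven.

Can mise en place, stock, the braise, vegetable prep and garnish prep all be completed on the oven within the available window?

Yes

The oven window is 251 − 60 = 191 minutes.
Running back to back, the jobs need 25 + 35 + 15 + 65 + 20 = 160 minutes on the oven.
Since 160 ≤ 191, they fit within the window.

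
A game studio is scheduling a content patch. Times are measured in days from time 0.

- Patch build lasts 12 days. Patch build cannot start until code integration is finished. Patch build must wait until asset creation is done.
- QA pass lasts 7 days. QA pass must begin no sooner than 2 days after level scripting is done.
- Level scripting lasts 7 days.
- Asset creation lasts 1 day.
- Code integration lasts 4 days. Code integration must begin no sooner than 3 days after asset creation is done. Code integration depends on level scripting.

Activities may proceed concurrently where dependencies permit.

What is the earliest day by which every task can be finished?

Level scripting has no prerequisites, so it starts at day 0 and finishes at day 7.
After level scripting (finishes day 7, plus 2-day gap → day 9), QA pass can start at day 9 and finishes at day 16.
Asset creation can start immediately at day 0; it finishes at day 1.
Code integration cannot start until asset creation (finishes day 1, plus 3-day gap → day 4); level scripting (finishes day 7). The controlling bound is day 7, so code integration finishes at 7 + 4 = day 11.
Patch build has to wait for code integration (finishes day 11); asset creation (finishes day 1). The latest of these is day 11, so patch build runs day 11 to 11 + 12 = day 23.
All tasks are finished once the last one completes. Finish times: Asset creation at 1, Level scripting at 7, Code integration at 11, QA pass at 16, Patch build at 23. The latest is day 23.

23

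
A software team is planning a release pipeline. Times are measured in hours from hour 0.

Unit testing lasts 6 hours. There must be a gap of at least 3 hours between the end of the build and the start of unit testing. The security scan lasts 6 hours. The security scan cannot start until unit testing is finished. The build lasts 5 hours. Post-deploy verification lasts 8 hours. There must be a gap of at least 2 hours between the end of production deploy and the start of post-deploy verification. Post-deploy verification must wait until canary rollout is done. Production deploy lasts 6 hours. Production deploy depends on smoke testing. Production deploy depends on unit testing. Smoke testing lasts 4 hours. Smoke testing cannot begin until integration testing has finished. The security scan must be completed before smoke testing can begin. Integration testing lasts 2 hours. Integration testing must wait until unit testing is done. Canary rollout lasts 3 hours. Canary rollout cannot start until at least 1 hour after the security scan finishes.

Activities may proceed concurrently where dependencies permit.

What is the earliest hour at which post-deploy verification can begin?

Nothing blocks the build, so it runs from hour 0 to hour 5.
After the build (finishes hour 5, plus 3-hour gap → hour 8), unit testing can start at hour 8 and finishes at hour 14.
The security scan waits on unit testing (finishes hour 14), so it starts at hour 14 and finishes at 14 + 6 = hour 20.
Canary rollout waits on the security scan (finishes hour 20, plus 1-hour gap → hour 21), so it starts at hour 21 and finishes at 21 + 3 = hour 24.
After unit testing (finishes hour 14), integration testing can start at hour 14 and finishes at hour 16.
Smoke testing needs all of integration testing (finishes hour 16); the security scan (finishes hour 20). That puts its earliest start at hour 20; it finishes at 20 + 4 = hour 24.
Production deploy cannot start until smoke testing (finishes hour 24); unit testing (finishes hour 14). The controlling bound is hour 24, so production deploy finishes at 24 + 6 = hour 30.
Post-deploy verification waits on production deploy (finishes hour 30, plus 2-hour gap → hour 32); canary rollout (finishes hour 24). The latest of these is hour 32, which is the earliest post-deploy verification can start.

32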